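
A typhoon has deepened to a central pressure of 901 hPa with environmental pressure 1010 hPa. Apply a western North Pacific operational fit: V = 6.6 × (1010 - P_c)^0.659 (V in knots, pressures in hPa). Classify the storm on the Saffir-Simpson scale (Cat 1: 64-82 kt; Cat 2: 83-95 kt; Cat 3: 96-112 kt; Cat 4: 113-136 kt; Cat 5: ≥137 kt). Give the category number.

ΔP = 1010 − 901 = 109 hPa.
V ≈ 6.6 × 109^0.659 = 6.6 × 22.01 ≈ 145 kt.
145 kt falls in the Category 5 band.

5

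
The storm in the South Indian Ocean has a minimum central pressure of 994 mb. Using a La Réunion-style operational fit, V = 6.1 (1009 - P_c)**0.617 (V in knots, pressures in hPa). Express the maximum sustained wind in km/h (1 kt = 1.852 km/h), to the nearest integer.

ΔP = 1009 − 994 = 15 mb.
V ≈ 6.1 × 15^0.617 = 6.1 × 5.317 ≈ 32.432 kt.
32.432 × 1.852 ≈ 60.06 km/h → 60 km/h.

60 km/h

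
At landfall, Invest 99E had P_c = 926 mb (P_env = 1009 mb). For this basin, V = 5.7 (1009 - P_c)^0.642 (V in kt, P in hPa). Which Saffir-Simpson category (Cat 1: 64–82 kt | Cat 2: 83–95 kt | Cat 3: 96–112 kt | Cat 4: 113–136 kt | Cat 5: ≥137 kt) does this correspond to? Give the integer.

ΔP = 1009 − 926 = 83 mb.
V ≈ 5.7 × 83^0.642 = 5.7 × 17.06 ≈ 97 kt.
97 kt falls in the Category 3 band.

3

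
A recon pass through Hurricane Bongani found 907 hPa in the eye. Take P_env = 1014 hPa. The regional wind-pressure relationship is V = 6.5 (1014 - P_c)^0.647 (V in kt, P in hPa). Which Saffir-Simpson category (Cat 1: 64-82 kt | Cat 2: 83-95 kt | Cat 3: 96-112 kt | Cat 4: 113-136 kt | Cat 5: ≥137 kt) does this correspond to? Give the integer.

ΔP = 1014 − 907 = 107 hPa.
V ≈ 6.5 × 107^0.647 = 6.5 × 20.56 ≈ 134 kt.
134 kt falls in the Category 4 band.

4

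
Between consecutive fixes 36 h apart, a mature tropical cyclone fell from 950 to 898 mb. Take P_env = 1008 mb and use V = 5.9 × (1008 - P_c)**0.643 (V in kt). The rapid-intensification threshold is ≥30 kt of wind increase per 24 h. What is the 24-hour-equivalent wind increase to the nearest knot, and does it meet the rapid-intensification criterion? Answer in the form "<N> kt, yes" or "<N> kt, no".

27 kt, no

V₁: ΔP = 58, V ≈ 5.9 × 58^0.643 ≈ 80.30 kt.
V₂: ΔP = 110, V ≈ 5.9 × 110^0.643 ≈ 121.19 kt.
ΔV over 36 h = 40.89 kt → 24 h equivalent = 40.89 × 24/36 ≈ 27.26 kt.
27 kt < 30 kt ⇒ not rapid intensification.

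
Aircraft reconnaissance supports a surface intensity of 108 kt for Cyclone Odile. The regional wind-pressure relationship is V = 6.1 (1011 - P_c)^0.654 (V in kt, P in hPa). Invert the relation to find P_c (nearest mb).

ΔP = (V / 6.1)^(1/0.654) = (108/6.1)^1.529.
108/6.1 = 17.705; 17.705^1.529 ≈ 80.98 mb.
P_c = 1011 − 80.98 = 930.02 ≈ 930 mb.

930 mb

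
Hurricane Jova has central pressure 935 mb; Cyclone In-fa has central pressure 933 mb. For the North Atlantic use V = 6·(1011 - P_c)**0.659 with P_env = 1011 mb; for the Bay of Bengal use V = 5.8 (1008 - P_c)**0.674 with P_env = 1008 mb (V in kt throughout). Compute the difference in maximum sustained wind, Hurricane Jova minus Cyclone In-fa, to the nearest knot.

Hurricane Jova: ΔP = 76; V ≈ 6 × 76^0.659 ≈ 104.14 kt.
Cyclone In-fa: ΔP = 75; V ≈ 5.8 × 75^0.674 ≈ 106.47 kt.
Difference ≈ 104.14 − 106.47 = -2.33 → -2 kt.

-2 kt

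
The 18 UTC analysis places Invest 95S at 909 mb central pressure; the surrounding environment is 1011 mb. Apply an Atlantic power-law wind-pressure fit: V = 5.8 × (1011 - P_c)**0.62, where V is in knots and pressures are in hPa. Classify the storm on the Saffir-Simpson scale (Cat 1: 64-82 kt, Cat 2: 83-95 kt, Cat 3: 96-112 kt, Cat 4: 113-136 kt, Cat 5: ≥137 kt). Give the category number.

3

ΔP = 1011 − 909 = 102 mb.
V ≈ 5.8 × 102^0.62 = 5.8 × 17.59 ≈ 102 kt.
102 kt falls in the Category 3 band.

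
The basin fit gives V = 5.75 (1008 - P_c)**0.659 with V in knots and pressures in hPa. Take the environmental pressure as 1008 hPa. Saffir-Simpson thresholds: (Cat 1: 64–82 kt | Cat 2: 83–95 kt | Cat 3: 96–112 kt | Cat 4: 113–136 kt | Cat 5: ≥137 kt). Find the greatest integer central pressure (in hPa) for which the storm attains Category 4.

916 hPa

Category 4 begins at V = 113 kt.
Required ΔP = (113/5.75)^(1/0.659) = 19.652^1.517 ≈ 91.77 hPa.
P_c ≤ 1008 − 91.77 = 916.23, so the highest integer P_c is 916 hPa.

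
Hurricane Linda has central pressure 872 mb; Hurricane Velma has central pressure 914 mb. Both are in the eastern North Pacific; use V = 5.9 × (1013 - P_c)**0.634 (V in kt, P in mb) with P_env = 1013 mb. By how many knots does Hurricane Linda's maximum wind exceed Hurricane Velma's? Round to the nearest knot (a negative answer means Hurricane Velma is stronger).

Hurricane Linda: ΔP = 141; V ≈ 5.9 × 141^0.634 ≈ 135.97 kt.
Hurricane Velma: ΔP = 99; V ≈ 5.9 × 99^0.634 ≈ 108.66 kt.
Difference ≈ 135.97 − 108.66 = 27.31 → 27 kt.

27 kt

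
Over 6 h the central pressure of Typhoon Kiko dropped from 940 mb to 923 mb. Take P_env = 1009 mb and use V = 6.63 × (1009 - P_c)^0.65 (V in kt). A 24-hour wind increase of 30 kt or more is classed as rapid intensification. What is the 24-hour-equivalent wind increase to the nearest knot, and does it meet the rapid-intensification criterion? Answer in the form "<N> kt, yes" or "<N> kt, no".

V₁: ΔP = 69, V ≈ 6.63 × 69^0.65 ≈ 103.94 kt.
V₂: ΔP = 86, V ≈ 6.63 × 86^0.65 ≈ 119.93 kt.
ΔV over 6 h = 15.99 kt → 24 h equivalent = 15.99 × 24/6 ≈ 63.96 kt.
64 kt ≥ 30 kt ⇒ rapid intensification.

64 kt, yes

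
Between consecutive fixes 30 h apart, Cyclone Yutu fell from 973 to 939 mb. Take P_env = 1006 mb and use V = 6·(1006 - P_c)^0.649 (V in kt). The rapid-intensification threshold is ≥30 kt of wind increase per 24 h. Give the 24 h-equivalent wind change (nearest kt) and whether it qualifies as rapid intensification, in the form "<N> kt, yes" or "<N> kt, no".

V₁: ΔP = 33, V ≈ 6 × 33^0.649 ≈ 58.03 kt.
V₂: ΔP = 67, V ≈ 6 × 67^0.649 ≈ 91.89 kt.
ΔV over 30 h = 33.86 kt → 24 h equivalent = 33.86 × 24/30 ≈ 27.09 kt.
27 kt < 30 kt ⇒ not rapid intensification.

27 kt, no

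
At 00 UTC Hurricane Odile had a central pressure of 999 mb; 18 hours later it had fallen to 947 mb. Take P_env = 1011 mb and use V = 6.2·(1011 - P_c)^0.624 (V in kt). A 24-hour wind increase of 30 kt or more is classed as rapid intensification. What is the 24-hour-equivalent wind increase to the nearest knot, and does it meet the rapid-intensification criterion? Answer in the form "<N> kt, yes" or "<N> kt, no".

72 kt, yes

V₁: ΔP = 12, V ≈ 6.2 × 12^0.624 ≈ 29.23 kt.
V₂: ΔP = 64, V ≈ 6.2 × 64^0.624 ≈ 83.07 kt.
ΔV over 18 h = 53.84 kt → 24 h equivalent = 53.84 × 24/18 ≈ 71.79 kt.
72 kt ≥ 30 kt ⇒ rapid intensification.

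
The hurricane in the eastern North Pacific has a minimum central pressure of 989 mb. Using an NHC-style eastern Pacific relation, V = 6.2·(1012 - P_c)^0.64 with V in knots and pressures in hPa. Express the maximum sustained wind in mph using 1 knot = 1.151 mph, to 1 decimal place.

ΔP = 1012 − 989 = 23 mb.
V ≈ 6.2 × 23^0.64 = 6.2 × 7.439 ≈ 46.121 kt.
46.121 × 1.151 ≈ 53.09 mph → 53.1 mph.

53.1 mph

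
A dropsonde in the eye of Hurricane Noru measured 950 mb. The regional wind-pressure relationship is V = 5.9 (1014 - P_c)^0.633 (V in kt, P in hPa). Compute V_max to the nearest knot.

ΔP = 1014 − 950 = 64 mb.
64^0.633 ≈ 13.910.
V ≈ 5.9 × 13.910 ≈ 82.1 kt.

82 kt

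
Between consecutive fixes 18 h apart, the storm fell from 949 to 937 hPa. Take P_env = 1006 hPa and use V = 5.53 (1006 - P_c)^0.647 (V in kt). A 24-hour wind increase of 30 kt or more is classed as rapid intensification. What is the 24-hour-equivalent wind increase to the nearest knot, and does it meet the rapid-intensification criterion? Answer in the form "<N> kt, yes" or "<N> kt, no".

V₁: ΔP = 57, V ≈ 5.53 × 57^0.647 ≈ 75.64 kt.
V₂: ΔP = 69, V ≈ 5.53 × 69^0.647 ≈ 85.60 kt.
ΔV over 18 h = 9.96 kt → 24 h equivalent = 9.96 × 24/18 ≈ 13.28 kt.
13 kt < 30 kt ⇒ not rapid intensification.

13 kt, no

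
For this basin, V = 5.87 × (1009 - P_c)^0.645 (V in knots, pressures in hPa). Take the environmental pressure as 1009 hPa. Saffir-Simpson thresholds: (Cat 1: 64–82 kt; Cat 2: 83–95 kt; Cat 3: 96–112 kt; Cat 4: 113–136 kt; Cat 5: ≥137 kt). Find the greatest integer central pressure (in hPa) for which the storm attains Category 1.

Category 1 begins at V = 64 kt.
Required ΔP = (64/5.87)^(1/0.645) = 10.903^1.550 ≈ 40.61 hPa.
P_c ≤ 1009 − 40.61 = 968.39, so the highest integer P_c is 968 hPa.

968 hPa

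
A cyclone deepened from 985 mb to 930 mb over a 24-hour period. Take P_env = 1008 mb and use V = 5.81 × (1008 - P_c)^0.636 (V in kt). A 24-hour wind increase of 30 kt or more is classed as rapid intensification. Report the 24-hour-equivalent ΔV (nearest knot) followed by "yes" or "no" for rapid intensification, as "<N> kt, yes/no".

V₁: ΔP = 23, V ≈ 5.81 × 23^0.636 ≈ 42.68 kt.
V₂: ΔP = 78, V ≈ 5.81 × 78^0.636 ≈ 92.80 kt.
ΔV over 24 h = 50.12 kt → 24 h equivalent = 50.12 × 24/24 ≈ 50.12 kt.
50 kt ≥ 30 kt ⇒ rapid intensification.

50 kt, yes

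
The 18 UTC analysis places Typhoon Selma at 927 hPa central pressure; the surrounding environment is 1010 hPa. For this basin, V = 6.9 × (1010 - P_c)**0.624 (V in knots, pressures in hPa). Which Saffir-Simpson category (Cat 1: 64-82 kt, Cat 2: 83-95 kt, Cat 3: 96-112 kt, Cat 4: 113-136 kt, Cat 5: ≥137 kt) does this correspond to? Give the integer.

ΔP = 1010 − 927 = 83 hPa.
V ≈ 6.9 × 83^0.624 = 6.9 × 15.76 ≈ 109 kt.
109 kt falls in the Category 3 band.

3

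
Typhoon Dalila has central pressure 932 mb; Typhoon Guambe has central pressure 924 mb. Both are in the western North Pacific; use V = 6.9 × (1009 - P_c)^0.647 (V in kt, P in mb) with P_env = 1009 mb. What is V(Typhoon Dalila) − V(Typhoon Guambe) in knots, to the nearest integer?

Typhoon Dalila: ΔP = 77; V ≈ 6.9 × 77^0.647 ≈ 114.66 kt.
Typhoon Guambe: ΔP = 85; V ≈ 6.9 × 85^0.647 ≈ 122.23 kt.
Difference ≈ 114.66 − 122.23 = -7.57 → -8 kt.

-8 kt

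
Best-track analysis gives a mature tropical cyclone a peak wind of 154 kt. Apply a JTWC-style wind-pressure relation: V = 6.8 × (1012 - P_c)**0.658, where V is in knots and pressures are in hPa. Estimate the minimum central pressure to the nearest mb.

897 mb

ΔP = (V / 6.8)^(1/0.658) = (154/6.8)^1.520.
154/6.8 = 22.647; 22.647^1.520 ≈ 114.63 mb.
P_c = 1012 − 114.63 = 897.37 ≈ 897 mb.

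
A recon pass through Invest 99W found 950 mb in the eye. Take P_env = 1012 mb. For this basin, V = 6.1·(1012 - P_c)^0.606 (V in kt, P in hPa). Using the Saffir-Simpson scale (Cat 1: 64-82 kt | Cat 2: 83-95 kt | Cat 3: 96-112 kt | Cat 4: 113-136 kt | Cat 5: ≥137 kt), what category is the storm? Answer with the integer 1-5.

ΔP = 1012 − 950 = 62 mb.
V ≈ 6.1 × 62^0.606 = 6.1 × 12.20 ≈ 74 kt.
74 kt falls in the Category 1 band.

1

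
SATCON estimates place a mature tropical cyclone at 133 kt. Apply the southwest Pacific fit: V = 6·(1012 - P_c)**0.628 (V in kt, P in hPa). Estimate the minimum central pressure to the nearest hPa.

873 hPa

ΔP = (V / 6)^(1/0.628) = (133/6)^1.592.
133/6 = 22.167; 22.167^1.592 ≈ 138.94 hPa.
P_c = 1012 − 138.94 = 873.06 ≈ 873 hPa.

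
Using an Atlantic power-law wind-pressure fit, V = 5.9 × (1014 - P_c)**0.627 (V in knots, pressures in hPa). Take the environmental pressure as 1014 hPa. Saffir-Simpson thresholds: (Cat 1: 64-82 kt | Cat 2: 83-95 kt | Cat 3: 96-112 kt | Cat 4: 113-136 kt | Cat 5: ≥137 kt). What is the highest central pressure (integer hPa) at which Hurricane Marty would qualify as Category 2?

Category 2 begins at V = 83 kt.
Required ΔP = (83/5.9)^(1/0.627) = 14.068^1.595 ≈ 67.81 hPa.
P_c ≤ 1014 − 67.81 = 946.19, so the highest integer P_c is 946 hPa.

946 hPa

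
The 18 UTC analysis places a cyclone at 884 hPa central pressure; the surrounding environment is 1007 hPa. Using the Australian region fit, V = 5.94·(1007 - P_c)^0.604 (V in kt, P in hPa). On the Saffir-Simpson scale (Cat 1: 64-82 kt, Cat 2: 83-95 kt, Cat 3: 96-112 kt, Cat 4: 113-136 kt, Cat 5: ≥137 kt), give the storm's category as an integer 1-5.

3

ΔP = 1007 − 884 = 123 hPa.
V ≈ 5.94 × 123^0.604 = 5.94 × 18.29 ≈ 109 kt.
109 kt falls in the Category 3 band.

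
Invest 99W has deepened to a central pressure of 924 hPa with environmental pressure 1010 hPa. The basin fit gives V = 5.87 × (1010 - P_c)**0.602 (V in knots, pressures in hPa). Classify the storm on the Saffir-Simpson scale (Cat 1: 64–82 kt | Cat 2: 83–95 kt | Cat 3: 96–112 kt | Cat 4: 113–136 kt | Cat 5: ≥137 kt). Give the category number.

ΔP = 1010 − 924 = 86 hPa.
V ≈ 5.87 × 86^0.602 = 5.87 × 14.61 ≈ 86 kt.
86 kt falls in the Category 2 band.

2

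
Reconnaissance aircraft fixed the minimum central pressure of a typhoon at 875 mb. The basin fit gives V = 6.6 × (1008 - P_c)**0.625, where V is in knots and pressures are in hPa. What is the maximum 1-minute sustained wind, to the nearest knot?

ΔP = 1008 − 875 = 133 mb.
133^0.625 ≈ 21.252.
V ≈ 6.6 × 21.252 ≈ 140.3 kt.

140 kt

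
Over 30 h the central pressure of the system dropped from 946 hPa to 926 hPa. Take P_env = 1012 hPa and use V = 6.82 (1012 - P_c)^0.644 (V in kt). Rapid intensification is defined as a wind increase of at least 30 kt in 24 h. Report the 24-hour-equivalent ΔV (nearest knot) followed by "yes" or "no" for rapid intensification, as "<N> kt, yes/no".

15 kt, no

V₁: ΔP = 66, V ≈ 6.82 × 66^0.644 ≈ 101.29 kt.
V₂: ΔP = 86, V ≈ 6.82 × 86^0.644 ≈ 120.12 kt.
ΔV over 30 h = 18.83 kt → 24 h equivalent = 18.83 × 24/30 ≈ 15.06 kt.
15 kt < 30 kt ⇒ not rapid intensification.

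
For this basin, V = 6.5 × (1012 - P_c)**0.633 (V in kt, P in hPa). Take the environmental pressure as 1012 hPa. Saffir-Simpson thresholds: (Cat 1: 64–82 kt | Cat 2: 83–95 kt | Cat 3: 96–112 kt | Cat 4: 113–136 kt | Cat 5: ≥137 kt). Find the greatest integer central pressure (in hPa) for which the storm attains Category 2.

Category 2 begins at V = 83 kt.
Required ΔP = (83/6.5)^(1/0.633) = 12.769^1.580 ≈ 55.91 hPa.
P_c ≤ 1012 − 55.91 = 956.09, so the highest integer P_c is 956 hPa.

956 hPa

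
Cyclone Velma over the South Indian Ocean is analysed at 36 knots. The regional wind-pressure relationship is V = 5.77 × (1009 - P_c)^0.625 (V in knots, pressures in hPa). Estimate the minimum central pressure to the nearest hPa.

990 hPa

ΔP = (V / 5.77)^(1/0.625) = (36/5.77)^1.600.
36/5.77 = 6.239; 6.239^1.600 ≈ 18.72 hPa.
P_c = 1009 − 18.72 = 990.28 ≈ 990 hPa.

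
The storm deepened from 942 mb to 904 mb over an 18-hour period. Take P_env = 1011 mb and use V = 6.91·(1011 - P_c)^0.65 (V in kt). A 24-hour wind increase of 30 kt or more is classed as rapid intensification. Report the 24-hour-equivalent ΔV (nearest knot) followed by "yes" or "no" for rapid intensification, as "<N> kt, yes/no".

48 kt, yes

V₁: ΔP = 69, V ≈ 6.91 × 69^0.65 ≈ 108.33 kt.
V₂: ΔP = 107, V ≈ 6.91 × 107^0.65 ≈ 144.07 kt.
ΔV over 18 h = 35.74 kt → 24 h equivalent = 35.74 × 24/18 ≈ 47.65 kt.
48 kt ≥ 30 kt ⇒ rapid intensification.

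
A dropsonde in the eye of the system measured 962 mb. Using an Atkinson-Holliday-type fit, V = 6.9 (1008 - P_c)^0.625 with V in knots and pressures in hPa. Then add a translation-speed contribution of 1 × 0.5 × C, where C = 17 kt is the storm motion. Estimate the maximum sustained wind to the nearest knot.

84 kt

ΔP = 1008 − 962 = 46 mb.
46^0.625 ≈ 10.945.
V ≈ 6.9 × 10.945 ≈ 75.5 kt.
Translation term: 1 × 0.5 × 17 = 8.5 kt.
Corrected V ≈ 84 kt → 84 kt.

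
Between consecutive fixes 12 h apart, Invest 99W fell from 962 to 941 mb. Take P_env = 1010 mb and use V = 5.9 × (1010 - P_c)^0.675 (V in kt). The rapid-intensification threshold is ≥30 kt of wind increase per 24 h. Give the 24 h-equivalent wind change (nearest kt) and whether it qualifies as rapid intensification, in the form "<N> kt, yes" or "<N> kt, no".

45 kt, yes

V₁: ΔP = 48, V ≈ 5.9 × 48^0.675 ≈ 80.48 kt.
V₂: ΔP = 69, V ≈ 5.9 × 69^0.675 ≈ 102.82 kt.
ΔV over 12 h = 22.34 kt → 24 h equivalent = 22.34 × 24/12 ≈ 44.68 kt.
45 kt ≥ 30 kt ⇒ rapid intensification.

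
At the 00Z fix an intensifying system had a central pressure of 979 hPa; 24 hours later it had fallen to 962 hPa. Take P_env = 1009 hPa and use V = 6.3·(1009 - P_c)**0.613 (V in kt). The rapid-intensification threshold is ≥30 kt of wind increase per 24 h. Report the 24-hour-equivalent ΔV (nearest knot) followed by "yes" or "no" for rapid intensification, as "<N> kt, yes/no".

16 kt, no

V₁: ΔP = 30, V ≈ 6.3 × 30^0.613 ≈ 50.68 kt.
V₂: ΔP = 47, V ≈ 6.3 × 47^0.613 ≈ 66.73 kt.
ΔV over 24 h = 16.05 kt → 24 h equivalent = 16.05 × 24/24 ≈ 16.05 kt.
16 kt < 30 kt ⇒ not rapid intensification.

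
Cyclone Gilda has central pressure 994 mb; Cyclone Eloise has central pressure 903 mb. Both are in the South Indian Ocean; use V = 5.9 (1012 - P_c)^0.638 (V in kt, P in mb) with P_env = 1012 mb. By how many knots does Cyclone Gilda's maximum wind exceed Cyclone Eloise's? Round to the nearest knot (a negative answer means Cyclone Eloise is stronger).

Cyclone Gilda: ΔP = 18; V ≈ 5.9 × 18^0.638 ≈ 37.30 kt.
Cyclone Eloise: ΔP = 109; V ≈ 5.9 × 109^0.638 ≈ 117.69 kt.
Difference ≈ 37.30 − 117.69 = -80.39 → -80 kt.

-80 kt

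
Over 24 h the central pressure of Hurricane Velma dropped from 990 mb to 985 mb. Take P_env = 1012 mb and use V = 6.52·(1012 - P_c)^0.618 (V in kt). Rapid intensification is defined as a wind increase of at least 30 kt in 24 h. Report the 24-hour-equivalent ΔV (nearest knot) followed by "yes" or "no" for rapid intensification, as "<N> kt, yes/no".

6 kt, no

V₁: ΔP = 22, V ≈ 6.52 × 22^0.618 ≈ 44.04 kt.
V₂: ΔP = 27, V ≈ 6.52 × 27^0.618 ≈ 49.98 kt.
ΔV over 24 h = 5.94 kt → 24 h equivalent = 5.94 × 24/24 ≈ 5.94 kt.
6 kt < 30 kt ⇒ not rapid intensification.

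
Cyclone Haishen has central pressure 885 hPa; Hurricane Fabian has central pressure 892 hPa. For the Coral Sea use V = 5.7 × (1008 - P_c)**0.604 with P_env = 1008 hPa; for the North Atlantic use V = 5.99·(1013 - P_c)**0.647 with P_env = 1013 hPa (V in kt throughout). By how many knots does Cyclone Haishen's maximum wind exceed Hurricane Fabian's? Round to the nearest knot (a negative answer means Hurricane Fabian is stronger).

Cyclone Haishen: ΔP = 123; V ≈ 5.7 × 123^0.604 ≈ 104.27 kt.
Hurricane Fabian: ΔP = 121; V ≈ 5.99 × 121^0.647 ≈ 133.35 kt.
Difference ≈ 104.27 − 133.35 = -29.08 → -29 kt.

-29 kt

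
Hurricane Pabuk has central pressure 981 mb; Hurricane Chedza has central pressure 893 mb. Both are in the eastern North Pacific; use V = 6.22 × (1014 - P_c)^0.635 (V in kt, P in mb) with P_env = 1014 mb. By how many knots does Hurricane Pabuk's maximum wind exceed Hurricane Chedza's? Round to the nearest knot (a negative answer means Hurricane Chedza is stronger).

Hurricane Pabuk: ΔP = 33; V ≈ 6.22 × 33^0.635 ≈ 57.29 kt.
Hurricane Chedza: ΔP = 121; V ≈ 6.22 × 121^0.635 ≈ 130.73 kt.
Difference ≈ 57.29 − 130.73 = -73.44 → -73 kt.

-73 kt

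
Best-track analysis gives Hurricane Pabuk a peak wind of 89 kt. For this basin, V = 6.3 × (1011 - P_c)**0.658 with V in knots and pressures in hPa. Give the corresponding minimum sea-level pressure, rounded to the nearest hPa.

ΔP = (V / 6.3)^(1/0.658) = (89/6.3)^1.520.
89/6.3 = 14.127; 14.127^1.520 ≈ 55.95 hPa.
P_c = 1011 − 55.95 = 955.05 ≈ 955 hPa.

955 hPa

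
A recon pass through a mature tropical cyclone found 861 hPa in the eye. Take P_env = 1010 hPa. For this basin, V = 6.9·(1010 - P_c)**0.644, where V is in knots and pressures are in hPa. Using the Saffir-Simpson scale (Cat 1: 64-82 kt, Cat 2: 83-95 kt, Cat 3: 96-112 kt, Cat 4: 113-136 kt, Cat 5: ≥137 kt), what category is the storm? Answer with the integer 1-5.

5

ΔP = 1010 − 861 = 149 hPa.
V ≈ 6.9 × 149^0.644 = 6.9 × 25.09 ≈ 173 kt.
173 kt falls in the Category 5 band.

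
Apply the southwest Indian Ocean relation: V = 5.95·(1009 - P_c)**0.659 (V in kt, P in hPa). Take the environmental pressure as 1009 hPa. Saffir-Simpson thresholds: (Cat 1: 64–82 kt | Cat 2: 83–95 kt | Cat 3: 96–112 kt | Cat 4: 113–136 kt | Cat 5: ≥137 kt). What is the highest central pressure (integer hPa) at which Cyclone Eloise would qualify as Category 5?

Category 5 begins at V = 137 kt.
Required ΔP = (137/5.95)^(1/0.659) = 23.025^1.517 ≈ 116.70 hPa.
P_c ≤ 1009 − 116.70 = 892.30, so the highest integer P_c is 892 hPa.

892 hPa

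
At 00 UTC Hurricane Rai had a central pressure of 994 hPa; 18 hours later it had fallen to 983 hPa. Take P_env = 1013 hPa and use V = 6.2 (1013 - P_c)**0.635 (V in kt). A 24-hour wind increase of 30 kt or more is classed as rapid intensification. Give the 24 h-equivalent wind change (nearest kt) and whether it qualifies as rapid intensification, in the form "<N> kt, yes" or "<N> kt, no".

18 kt, no

V₁: ΔP = 19, V ≈ 6.2 × 19^0.635 ≈ 40.22 kt.
V₂: ΔP = 30, V ≈ 6.2 × 30^0.635 ≈ 53.75 kt.
ΔV over 18 h = 13.53 kt → 24 h equivalent = 13.53 × 24/18 ≈ 18.04 kt.
18 kt < 30 kt ⇒ not rapid intensification.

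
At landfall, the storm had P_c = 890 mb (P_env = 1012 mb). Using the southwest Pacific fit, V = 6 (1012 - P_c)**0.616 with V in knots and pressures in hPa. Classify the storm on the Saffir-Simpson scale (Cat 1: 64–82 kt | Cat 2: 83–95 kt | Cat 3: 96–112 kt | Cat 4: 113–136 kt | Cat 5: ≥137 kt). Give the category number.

ΔP = 1012 − 890 = 122 mb.
V ≈ 6 × 122^0.616 = 6 × 19.28 ≈ 116 kt.
116 kt falls in the Category 4 band.

4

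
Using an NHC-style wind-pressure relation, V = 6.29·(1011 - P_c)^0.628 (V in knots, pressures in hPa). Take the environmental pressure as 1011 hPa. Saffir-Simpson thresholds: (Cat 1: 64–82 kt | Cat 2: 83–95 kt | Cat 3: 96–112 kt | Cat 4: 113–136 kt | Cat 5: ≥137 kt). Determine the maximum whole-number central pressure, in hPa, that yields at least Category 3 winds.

Category 3 begins at V = 96 kt.
Required ΔP = (96/6.29)^(1/0.628) = 15.262^1.592 ≈ 76.69 hPa.
P_c ≤ 1011 − 76.69 = 934.31, so the highest integer P_c is 934 hPa.

934 hPa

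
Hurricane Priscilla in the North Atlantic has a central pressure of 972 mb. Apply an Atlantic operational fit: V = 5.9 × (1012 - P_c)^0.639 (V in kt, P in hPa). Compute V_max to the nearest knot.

ΔP = 1012 − 972 = 40 mb.
40^0.639 ≈ 10.561.
V ≈ 5.9 × 10.561 ≈ 62.3 kt.

62 kt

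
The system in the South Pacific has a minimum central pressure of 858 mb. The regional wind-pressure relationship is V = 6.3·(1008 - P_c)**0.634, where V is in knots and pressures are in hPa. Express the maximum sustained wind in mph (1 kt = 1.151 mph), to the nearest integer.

174 mph

ΔP = 1008 − 858 = 150 mb.
V ≈ 6.3 × 150^0.634 = 6.3 × 23.969 ≈ 151.002 kt.
151.002 × 1.151 ≈ 173.80 mph → 174 mph.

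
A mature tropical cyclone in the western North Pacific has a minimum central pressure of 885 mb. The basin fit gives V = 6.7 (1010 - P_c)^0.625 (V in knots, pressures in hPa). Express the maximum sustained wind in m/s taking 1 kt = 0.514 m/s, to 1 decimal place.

70.4 m/s

ΔP = 1010 − 885 = 125 mb.
V ≈ 6.7 × 125^0.625 = 6.7 × 20.444 ≈ 136.976 kt.
136.976 × 0.514 ≈ 70.41 m/s → 70.4 m/s.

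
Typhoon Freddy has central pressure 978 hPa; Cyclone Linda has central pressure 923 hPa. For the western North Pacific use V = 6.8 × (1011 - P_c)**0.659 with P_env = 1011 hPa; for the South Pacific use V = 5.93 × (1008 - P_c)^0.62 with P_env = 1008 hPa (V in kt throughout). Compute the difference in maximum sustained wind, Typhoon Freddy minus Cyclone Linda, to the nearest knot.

-25 kt

Typhoon Freddy: ΔP = 33; V ≈ 6.8 × 33^0.659 ≈ 68.11 kt.
Cyclone Linda: ΔP = 85; V ≈ 5.93 × 85^0.62 ≈ 93.17 kt.
Difference ≈ 68.11 − 93.17 = -25.06 → -25 kt.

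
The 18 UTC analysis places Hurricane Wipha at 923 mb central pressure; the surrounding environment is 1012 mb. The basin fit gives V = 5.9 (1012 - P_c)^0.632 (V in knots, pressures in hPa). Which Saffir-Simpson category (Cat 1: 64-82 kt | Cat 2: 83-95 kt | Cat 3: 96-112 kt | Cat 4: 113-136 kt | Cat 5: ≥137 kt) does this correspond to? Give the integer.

3

ΔP = 1012 − 923 = 89 mb.
V ≈ 5.9 × 89^0.632 = 5.9 × 17.06 ≈ 101 kt.
101 kt falls in the Category 3 band.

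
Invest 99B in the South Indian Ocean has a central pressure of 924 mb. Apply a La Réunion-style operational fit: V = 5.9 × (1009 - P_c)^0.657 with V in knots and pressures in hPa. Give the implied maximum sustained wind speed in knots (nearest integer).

ΔP = 1009 − 924 = 85 mb.
85^0.657 ≈ 18.519.
V ≈ 5.9 × 18.519 ≈ 109.3 kt.

109 kt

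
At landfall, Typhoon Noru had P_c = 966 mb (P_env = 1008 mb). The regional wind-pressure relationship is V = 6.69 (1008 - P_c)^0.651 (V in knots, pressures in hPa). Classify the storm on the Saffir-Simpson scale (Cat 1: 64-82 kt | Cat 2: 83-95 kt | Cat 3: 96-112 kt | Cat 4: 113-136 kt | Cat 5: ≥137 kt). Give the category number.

1

ΔP = 1008 − 966 = 42 mb.
V ≈ 6.69 × 42^0.651 = 6.69 × 11.40 ≈ 76 kt.
76 kt falls in the Category 1 band.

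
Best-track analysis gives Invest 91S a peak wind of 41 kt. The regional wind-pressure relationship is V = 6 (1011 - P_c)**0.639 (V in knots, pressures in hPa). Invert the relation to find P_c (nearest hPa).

ΔP = (V / 6)^(1/0.639) = (41/6)^1.565.
41/6 = 6.833; 6.833^1.565 ≈ 20.24 hPa.
P_c = 1011 − 20.24 = 990.76 ≈ 991 hPa.

991 hPa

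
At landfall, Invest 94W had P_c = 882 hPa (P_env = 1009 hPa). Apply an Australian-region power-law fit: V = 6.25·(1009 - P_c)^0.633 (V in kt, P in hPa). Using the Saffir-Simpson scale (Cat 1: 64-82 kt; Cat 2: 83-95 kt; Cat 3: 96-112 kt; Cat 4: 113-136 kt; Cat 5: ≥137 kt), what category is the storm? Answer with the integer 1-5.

ΔP = 1009 − 882 = 127 hPa.
V ≈ 6.25 × 127^0.633 = 6.25 × 21.46 ≈ 134 kt.
134 kt falls in the Category 4 band.

4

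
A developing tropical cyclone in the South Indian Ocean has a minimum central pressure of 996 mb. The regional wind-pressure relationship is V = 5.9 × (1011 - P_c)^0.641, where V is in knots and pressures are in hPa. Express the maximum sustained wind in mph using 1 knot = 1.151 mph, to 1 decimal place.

ΔP = 1011 − 996 = 15 mb.
V ≈ 5.9 × 15^0.641 = 5.9 × 5.674 ≈ 33.475 kt.
33.475 × 1.151 ≈ 38.53 mph → 38.5 mph.

38.5 mph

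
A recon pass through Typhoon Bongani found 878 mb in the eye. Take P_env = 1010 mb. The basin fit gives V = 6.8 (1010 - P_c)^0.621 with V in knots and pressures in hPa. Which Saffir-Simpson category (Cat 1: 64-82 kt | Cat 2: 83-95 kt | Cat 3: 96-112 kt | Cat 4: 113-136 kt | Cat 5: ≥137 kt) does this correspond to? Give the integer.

ΔP = 1010 − 878 = 132 mb.
V ≈ 6.8 × 132^0.621 = 6.8 × 20.74 ≈ 141 kt.
141 kt falls in the Category 5 band.

5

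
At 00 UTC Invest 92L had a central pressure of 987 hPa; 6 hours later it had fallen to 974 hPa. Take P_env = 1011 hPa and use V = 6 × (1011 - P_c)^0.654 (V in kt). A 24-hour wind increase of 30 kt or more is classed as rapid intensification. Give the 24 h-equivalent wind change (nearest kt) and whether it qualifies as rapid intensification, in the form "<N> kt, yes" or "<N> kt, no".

V₁: ΔP = 24, V ≈ 6 × 24^0.654 ≈ 47.95 kt.
V₂: ΔP = 37, V ≈ 6 × 37^0.654 ≈ 63.64 kt.
ΔV over 6 h = 15.69 kt → 24 h equivalent = 15.69 × 24/6 ≈ 62.76 kt.
63 kt ≥ 30 kt ⇒ rapid intensification.

63 kt, yes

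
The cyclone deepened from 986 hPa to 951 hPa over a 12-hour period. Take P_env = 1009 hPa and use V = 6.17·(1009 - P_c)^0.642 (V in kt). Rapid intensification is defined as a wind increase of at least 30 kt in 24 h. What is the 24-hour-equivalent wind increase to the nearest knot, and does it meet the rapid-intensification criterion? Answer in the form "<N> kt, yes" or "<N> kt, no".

V₁: ΔP = 23, V ≈ 6.17 × 23^0.642 ≈ 46.19 kt.
V₂: ΔP = 58, V ≈ 6.17 × 58^0.642 ≈ 83.64 kt.
ΔV over 12 h = 37.45 kt → 24 h equivalent = 37.45 × 24/12 ≈ 74.90 kt.
75 kt ≥ 30 kt ⇒ rapid intensification.

75 kt, yes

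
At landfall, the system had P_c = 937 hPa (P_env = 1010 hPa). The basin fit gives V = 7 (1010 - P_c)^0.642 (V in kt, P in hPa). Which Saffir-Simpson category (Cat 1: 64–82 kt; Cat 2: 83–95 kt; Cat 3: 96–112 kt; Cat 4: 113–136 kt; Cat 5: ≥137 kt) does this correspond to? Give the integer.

ΔP = 1010 − 937 = 73 hPa.
V ≈ 7 × 73^0.642 = 7 × 15.71 ≈ 110 kt.
110 kt falls in the Category 3 band.

3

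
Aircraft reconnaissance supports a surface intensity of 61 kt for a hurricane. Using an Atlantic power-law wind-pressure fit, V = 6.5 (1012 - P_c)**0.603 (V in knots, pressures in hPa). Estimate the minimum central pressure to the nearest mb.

ΔP = (V / 6.5)^(1/0.603) = (61/6.5)^1.658.
61/6.5 = 9.385; 9.385^1.658 ≈ 40.99 mb.
P_c = 1012 − 40.99 = 971.01 ≈ 971 mb.

971 mb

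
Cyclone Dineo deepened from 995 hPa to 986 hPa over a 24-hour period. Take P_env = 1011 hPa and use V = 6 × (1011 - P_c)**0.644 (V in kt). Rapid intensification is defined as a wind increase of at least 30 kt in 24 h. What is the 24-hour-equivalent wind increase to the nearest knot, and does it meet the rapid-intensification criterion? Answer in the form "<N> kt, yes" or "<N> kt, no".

12 kt, no

V₁: ΔP = 16, V ≈ 6 × 16^0.644 ≈ 35.78 kt.
V₂: ΔP = 25, V ≈ 6 × 25^0.644 ≈ 47.69 kt.
ΔV over 24 h = 11.91 kt → 24 h equivalent = 11.91 × 24/24 ≈ 11.91 kt.
12 kt < 30 kt ⇒ not rapid intensification.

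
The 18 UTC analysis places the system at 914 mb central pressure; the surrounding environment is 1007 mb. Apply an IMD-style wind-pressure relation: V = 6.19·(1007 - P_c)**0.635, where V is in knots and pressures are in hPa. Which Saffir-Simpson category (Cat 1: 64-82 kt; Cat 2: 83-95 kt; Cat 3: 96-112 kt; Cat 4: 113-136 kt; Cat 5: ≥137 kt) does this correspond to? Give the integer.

ΔP = 1007 − 914 = 93 mb.
V ≈ 6.19 × 93^0.635 = 6.19 × 17.78 ≈ 110 kt.
110 kt falls in the Category 3 band.

3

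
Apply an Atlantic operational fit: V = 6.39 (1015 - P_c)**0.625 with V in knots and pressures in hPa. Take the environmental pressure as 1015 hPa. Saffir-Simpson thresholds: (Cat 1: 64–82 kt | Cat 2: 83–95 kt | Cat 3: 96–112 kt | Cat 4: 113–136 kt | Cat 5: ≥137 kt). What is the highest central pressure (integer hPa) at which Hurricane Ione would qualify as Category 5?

880 hPa

Category 5 begins at V = 137 kt.
Required ΔP = (137/6.39)^(1/0.625) = 21.440^1.600 ≈ 134.88 hPa.
P_c ≤ 1015 − 134.88 = 880.12, so the highest integer P_c is 880 hPa.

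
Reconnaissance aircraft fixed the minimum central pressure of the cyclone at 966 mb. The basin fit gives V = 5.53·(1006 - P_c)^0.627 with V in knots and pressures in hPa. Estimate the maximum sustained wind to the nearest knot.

ΔP = 1006 − 966 = 40 mb.
40^0.627 ≈ 10.104.
V ≈ 5.53 × 10.104 ≈ 55.9 kt.

56 kt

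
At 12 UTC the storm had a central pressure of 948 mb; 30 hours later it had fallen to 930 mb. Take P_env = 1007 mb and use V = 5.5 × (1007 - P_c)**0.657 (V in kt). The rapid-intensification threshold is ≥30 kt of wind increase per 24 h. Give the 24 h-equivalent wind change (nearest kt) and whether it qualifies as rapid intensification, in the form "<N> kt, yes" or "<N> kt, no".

12 kt, no

V₁: ΔP = 59, V ≈ 5.5 × 59^0.657 ≈ 80.13 kt.
V₂: ΔP = 77, V ≈ 5.5 × 77^0.657 ≈ 95.45 kt.
ΔV over 30 h = 15.32 kt → 24 h equivalent = 15.32 × 24/30 ≈ 12.26 kt.
12 kt < 30 kt ⇒ not rapid intensification.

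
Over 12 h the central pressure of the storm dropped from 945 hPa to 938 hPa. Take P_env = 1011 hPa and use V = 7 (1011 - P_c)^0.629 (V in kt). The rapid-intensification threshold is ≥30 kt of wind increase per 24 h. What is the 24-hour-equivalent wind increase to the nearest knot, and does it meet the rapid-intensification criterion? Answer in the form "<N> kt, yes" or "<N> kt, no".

V₁: ΔP = 66, V ≈ 7 × 66^0.629 ≈ 97.63 kt.
V₂: ΔP = 73, V ≈ 7 × 73^0.629 ≈ 104.02 kt.
ΔV over 12 h = 6.39 kt → 24 h equivalent = 6.39 × 24/12 ≈ 12.78 kt.
13 kt < 30 kt ⇒ not rapid intensification.

13 kt, no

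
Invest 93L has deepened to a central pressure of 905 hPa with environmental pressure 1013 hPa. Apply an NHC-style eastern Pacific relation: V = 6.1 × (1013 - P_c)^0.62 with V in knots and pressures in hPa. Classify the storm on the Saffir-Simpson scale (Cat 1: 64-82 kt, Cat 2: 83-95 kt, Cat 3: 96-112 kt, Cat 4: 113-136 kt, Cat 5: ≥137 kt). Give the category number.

3

ΔP = 1013 − 905 = 108 hPa.
V ≈ 6.1 × 108^0.62 = 6.1 × 18.23 ≈ 111 kt.
111 kt falls in the Category 3 band.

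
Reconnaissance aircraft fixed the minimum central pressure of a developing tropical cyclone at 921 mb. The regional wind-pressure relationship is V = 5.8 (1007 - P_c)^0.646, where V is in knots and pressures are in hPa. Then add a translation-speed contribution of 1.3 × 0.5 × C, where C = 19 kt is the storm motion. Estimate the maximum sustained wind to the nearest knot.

115 kt

ΔP = 1007 − 921 = 86 mb.
86^0.646 ≈ 17.770.
V ≈ 5.8 × 17.770 ≈ 103.1 kt.
Translation term: 1.3 × 0.5 × 19 = 12.35 kt.
Corrected V ≈ 115.45 kt → 115 kt.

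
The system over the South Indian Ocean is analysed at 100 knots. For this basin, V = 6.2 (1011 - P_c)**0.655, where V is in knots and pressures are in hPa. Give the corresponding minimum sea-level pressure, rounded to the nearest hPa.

941 hPa

ΔP = (V / 6.2)^(1/0.655) = (100/6.2)^1.527.
100/6.2 = 16.129; 16.129^1.527 ≈ 69.77 hPa.
P_c = 1011 − 69.77 = 941.23 ≈ 941 hPa.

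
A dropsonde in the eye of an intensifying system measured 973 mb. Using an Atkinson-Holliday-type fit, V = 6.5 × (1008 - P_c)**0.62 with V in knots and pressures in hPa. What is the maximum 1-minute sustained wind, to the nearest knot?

59 kt

ΔP = 1008 − 973 = 35 mb.
35^0.62 ≈ 9.064.
V ≈ 6.5 × 9.064 ≈ 58.9 kt.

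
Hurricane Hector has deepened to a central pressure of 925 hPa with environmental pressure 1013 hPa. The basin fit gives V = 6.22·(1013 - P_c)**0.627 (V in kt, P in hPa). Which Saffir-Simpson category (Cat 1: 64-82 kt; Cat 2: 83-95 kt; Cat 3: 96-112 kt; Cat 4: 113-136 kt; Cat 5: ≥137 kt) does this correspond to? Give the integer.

ΔP = 1013 − 925 = 88 hPa.
V ≈ 6.22 × 88^0.627 = 6.22 × 16.56 ≈ 103 kt.
103 kt falls in the Category 3 band.

3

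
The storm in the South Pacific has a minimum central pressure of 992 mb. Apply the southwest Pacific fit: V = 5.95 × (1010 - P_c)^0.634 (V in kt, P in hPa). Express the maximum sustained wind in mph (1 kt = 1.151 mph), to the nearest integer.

ΔP = 1010 − 992 = 18 mb.
V ≈ 5.95 × 18^0.634 = 5.95 × 6.249 ≈ 37.184 kt.
37.184 × 1.151 ≈ 42.80 mph → 43 mph.

43 mph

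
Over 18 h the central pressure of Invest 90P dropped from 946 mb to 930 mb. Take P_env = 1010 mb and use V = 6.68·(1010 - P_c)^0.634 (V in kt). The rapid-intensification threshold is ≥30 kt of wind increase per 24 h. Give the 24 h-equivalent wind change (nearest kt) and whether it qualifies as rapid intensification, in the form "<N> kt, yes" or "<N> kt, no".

V₁: ΔP = 64, V ≈ 6.68 × 64^0.634 ≈ 93.30 kt.
V₂: ΔP = 80, V ≈ 6.68 × 80^0.634 ≈ 107.48 kt.
ΔV over 18 h = 14.18 kt → 24 h equivalent = 14.18 × 24/18 ≈ 18.91 kt.
19 kt < 30 kt ⇒ not rapid intensification.

19 kt, no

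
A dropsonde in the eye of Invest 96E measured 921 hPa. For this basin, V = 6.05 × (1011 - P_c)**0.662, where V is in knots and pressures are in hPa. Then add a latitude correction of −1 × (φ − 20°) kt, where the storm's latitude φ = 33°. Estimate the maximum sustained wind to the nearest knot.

106 kt

ΔP = 1011 − 921 = 90 hPa.
90^0.662 ≈ 19.666.
V ≈ 6.05 × 19.666 ≈ 119.0 kt.
Latitude correction: −1 × (33 − 20) = -13 kt.
Corrected V ≈ 106 kt → 106 kt.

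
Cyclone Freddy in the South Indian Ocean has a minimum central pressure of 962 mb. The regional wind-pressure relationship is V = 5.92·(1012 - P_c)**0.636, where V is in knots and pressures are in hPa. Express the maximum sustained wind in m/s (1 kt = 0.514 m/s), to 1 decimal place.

ΔP = 1012 − 962 = 50 mb.
V ≈ 5.92 × 50^0.636 = 5.92 × 12.038 ≈ 71.263 kt.
71.263 × 0.514 ≈ 36.63 m/s → 36.6 m/s.

36.6 m/s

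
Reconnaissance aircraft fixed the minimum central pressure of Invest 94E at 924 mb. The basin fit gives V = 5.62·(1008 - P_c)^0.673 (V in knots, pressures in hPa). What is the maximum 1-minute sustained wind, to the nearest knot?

ΔP = 1008 − 924 = 84 mb.
84^0.673 ≈ 19.726.
V ≈ 5.62 × 19.726 ≈ 110.9 kt.

111 kt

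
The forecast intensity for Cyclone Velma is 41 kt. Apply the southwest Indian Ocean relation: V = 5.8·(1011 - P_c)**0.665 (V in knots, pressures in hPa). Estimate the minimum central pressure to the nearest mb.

ΔP = (V / 5.8)^(1/0.665) = (41/5.8)^1.504.
41/5.8 = 7.069; 7.069^1.504 ≈ 18.93 mb.
P_c = 1011 − 18.93 = 992.07 ≈ 992 mb.

992 mb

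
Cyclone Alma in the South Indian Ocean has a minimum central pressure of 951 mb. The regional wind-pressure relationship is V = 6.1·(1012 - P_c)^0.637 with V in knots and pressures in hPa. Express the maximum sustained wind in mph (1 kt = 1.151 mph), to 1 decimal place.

96.3 mph

ΔP = 1012 − 951 = 61 mb.
V ≈ 6.1 × 61^0.637 = 6.1 × 13.717 ≈ 83.673 kt.
83.673 × 1.151 ≈ 96.31 mph → 96.3 mph.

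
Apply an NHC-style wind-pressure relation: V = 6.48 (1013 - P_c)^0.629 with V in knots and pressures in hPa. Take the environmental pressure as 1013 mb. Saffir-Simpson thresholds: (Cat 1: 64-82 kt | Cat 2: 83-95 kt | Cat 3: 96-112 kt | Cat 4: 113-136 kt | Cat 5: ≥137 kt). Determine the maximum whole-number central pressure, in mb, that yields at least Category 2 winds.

Category 2 begins at V = 83 kt.
Required ΔP = (83/6.48)^(1/0.629) = 12.809^1.590 ≈ 57.64 mb.
P_c ≤ 1013 − 57.64 = 955.36, so the highest integer P_c is 955 mb.

955 mb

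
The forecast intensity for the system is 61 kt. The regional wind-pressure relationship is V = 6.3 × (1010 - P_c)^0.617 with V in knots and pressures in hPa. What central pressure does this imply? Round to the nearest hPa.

970 hPa

ΔP = (V / 6.3)^(1/0.617) = (61/6.3)^1.621.
61/6.3 = 9.683; 9.683^1.621 ≈ 39.63 hPa.
P_c = 1010 − 39.63 = 970.37 ≈ 970 hPa.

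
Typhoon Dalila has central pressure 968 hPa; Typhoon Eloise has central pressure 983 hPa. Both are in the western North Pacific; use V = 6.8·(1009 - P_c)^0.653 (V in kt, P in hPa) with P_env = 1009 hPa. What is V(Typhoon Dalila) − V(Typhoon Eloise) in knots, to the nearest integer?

20 kt

Typhoon Dalila: ΔP = 41; V ≈ 6.8 × 41^0.653 ≈ 76.85 kt.
Typhoon Eloise: ΔP = 26; V ≈ 6.8 × 26^0.653 ≈ 57.08 kt.
Difference ≈ 76.85 − 57.08 = 19.77 → 20 kt.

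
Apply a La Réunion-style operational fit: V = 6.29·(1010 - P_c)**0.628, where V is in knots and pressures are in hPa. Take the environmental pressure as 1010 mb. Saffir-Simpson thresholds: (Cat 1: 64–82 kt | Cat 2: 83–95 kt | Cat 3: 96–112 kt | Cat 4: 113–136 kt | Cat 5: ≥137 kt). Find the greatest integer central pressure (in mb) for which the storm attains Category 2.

949 mb

Category 2 begins at V = 83 kt.
Required ΔP = (83/6.29)^(1/0.628) = 13.196^1.592 ≈ 60.83 mb.
P_c ≤ 1010 − 60.83 = 949.17, so the highest integer P_c is 949 mb.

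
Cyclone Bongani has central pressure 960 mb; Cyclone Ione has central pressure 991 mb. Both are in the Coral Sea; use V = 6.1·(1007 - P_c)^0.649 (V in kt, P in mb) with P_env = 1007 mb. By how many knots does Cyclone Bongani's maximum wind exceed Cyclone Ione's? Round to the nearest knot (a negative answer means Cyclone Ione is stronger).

37 kt

Cyclone Bongani: ΔP = 47; V ≈ 6.1 × 47^0.649 ≈ 74.22 kt.
Cyclone Ione: ΔP = 16; V ≈ 6.1 × 16^0.649 ≈ 36.88 kt.
Difference ≈ 74.22 − 36.88 = 37.34 → 37 kt.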